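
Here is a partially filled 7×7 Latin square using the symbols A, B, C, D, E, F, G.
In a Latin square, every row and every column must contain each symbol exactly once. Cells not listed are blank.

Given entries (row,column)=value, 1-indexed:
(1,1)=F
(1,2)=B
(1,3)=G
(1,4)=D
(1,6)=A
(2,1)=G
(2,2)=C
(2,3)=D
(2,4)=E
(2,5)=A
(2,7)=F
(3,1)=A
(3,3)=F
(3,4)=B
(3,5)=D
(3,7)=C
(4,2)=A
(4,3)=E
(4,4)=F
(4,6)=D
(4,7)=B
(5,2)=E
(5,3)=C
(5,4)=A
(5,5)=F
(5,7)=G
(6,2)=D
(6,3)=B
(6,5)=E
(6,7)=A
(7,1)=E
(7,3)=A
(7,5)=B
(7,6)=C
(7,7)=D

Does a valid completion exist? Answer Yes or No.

Row 1, column 5: row 1 has {A, B, D, F, G} and column 5 has {A, B, D, E, F}, so it must be C.
Row 1, column 7: row 1 has {A, B, C, D, F, G} and column 7 has {A, B, C, D, F, G}, so it must be E.
Row 2, column 6: row 2 has {A, C, D, E, F, G} and column 6 has {A, C, D}, so it must be B.
Now row 5, column 6: row 5 together with column 6 already contain {A, B, C, D, E, F, G} — every symbol — so nothing can go there. The grid has no valid completion.

No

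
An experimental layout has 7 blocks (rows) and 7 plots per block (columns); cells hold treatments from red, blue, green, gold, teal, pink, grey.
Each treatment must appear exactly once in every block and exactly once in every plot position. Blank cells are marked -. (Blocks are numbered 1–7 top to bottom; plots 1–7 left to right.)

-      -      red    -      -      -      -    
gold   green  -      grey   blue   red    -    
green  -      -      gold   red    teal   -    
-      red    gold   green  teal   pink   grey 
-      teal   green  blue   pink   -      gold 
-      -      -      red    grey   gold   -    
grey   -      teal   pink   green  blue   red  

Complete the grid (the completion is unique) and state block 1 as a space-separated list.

Block 1, plot 4: block 1 has {red} and plot 4 has {red, blue, green, gold, pink, grey}, leaving only teal.
Block 1, plot 5: block 1 has {red, teal} and plot 5 has {red, blue, green, teal, pink, grey}, leaving only gold.
Block 2, plot 3: block 2 has {red, blue, green, gold, grey} and plot 3 has {red, green, gold, teal}, leaving only pink.
Block 2, plot 7: block 2 has {red, blue, green, gold, pink, grey} and plot 7 has {red, gold, grey}, leaving only teal.
Block 4, plot 1: block 4 has {red, green, gold, teal, pink, grey} and plot 1 has {green, gold, grey}, leaving only blue.
Block 1, plot 1: block 1 has {red, gold, teal} and plot 1 has {blue, green, gold, grey}, leaving only pink.
Block 5, plot 1: block 5 has {blue, green, gold, teal, pink} and plot 1 has {blue, green, gold, pink, grey}, leaving only red.
Block 5, plot 6: block 5 has {red, blue, green, gold, teal, pink} and plot 6 has {red, blue, gold, teal, pink}, leaving only grey.
Block 1, plot 6: block 1 has {red, gold, teal, pink} and plot 6 has {red, blue, gold, teal, pink, grey}, leaving only green.
Block 1, plot 7: block 1 has {red, green, gold, teal, pink} and plot 7 has {red, gold, teal, grey}, leaving only blue.
Block 1, plot 2: block 1 has {red, blue, green, gold, teal, pink} and plot 2 has {red, green, teal}, leaving only grey.
So block 1 reads: pink grey red teal gold green blue.

pink grey red teal gold green blue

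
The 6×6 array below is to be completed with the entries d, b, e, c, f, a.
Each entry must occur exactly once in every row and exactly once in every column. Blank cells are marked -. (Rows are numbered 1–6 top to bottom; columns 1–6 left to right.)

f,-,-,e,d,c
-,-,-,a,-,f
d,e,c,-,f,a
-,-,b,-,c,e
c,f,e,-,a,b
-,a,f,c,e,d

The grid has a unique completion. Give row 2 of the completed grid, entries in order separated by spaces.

Row 2, column 3: row 2 has {f, a} and column 3 has {b, e, c, f}, leaving only d.
Row 2, column 5: row 2 has {d, f, a} and column 5 has {d, e, c, f, a}, leaving only b.
Row 2, column 1: row 2 has {d, b, f, a} and column 1 has {d, c, f}, leaving only e.
Row 2, column 2: row 2 has {d, b, e, f, a} and column 2 has {e, f, a}, leaving only c.
So row 2 reads: e c d a b f.

e c d a b f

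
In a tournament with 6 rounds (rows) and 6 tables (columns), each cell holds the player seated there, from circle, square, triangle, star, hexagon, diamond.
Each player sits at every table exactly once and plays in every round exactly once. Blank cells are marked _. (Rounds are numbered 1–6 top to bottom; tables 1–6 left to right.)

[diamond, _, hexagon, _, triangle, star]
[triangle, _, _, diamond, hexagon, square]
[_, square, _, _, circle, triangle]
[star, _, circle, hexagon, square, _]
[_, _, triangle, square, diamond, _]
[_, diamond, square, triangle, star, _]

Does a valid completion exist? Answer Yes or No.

Round 1, table 2: round 1 has {triangle, star, hexagon, diamond} and table 2 has {square, diamond}, so it must be circle.
Now round 1, table 4: round 1 together with table 4 already contain {circle, square, triangle, star, hexagon, diamond} — every symbol — so nothing can go there. The grid has no valid completion.

No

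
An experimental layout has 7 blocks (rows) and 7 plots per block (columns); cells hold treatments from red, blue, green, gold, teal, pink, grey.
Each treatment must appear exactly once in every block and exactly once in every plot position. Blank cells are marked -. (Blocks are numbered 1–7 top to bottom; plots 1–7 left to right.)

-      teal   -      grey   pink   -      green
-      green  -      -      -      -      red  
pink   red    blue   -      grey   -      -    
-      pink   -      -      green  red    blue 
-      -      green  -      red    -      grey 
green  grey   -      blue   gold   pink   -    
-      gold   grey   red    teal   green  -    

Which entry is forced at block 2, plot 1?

Block 2, plot 5: block 2 has {red, green} and plot 5 has {red, green, gold, teal, pink, grey}, leaving only blue.
Block 5, plot 2: block 5 has {red, green, grey} and plot 2 has {red, green, gold, teal, pink, grey}, leaving only blue.
Block 6, plot 7: block 6 has {blue, green, gold, pink, grey} and plot 7 has {red, blue, green, grey}, leaving only teal.
Block 3, plot 7: block 3 has {red, blue, pink, grey} and plot 7 has {red, blue, green, teal, grey}, leaving only gold.
Block 3, plot 6: block 3 has {red, blue, gold, pink, grey} and plot 6 has {red, green, pink}, leaving only teal.
Block 3, plot 4: block 3 has {red, blue, gold, teal, pink, grey} and plot 4 has {red, blue, grey}, leaving only green.
Block 5, plot 6: block 5 has {red, blue, green, grey} and plot 6 has {red, green, teal, pink}, leaving only gold.
Block 1, plot 6: block 1 has {green, teal, pink, grey} and plot 6 has {red, green, gold, teal, pink}, leaving only blue.
Block 2, plot 6: block 2 has {red, blue, green} and plot 6 has {red, blue, green, gold, teal, pink}, leaving only grey.
Block 5, plot 1: block 5 has {red, blue, green, gold, grey} and plot 1 has {green, pink}, leaving only teal.
Block 2 already has {red, blue, green, grey} and plot 1 already has {green, teal, pink}, so block 2, plot 1 must be gold.

gold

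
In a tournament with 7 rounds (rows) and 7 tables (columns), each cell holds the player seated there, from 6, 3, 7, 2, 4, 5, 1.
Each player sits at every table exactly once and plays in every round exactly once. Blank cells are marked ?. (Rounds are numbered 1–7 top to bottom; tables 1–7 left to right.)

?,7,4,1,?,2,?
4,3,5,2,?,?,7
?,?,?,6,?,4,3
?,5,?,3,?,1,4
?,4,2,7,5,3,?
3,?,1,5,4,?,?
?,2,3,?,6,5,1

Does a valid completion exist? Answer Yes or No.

Yes

No round or table among the givens repeats a symbol, and propagating forced cells runs into no contradiction.
One valid completion exists (for instance, 6 7 4 1 3 2 5 / 4 3 5 2 1 6 7 / 5 1 7 6 2 4 3 / 2 5 6 3 7 1 4 / 1 4 2 7 5 3 6 / 3 6 1 5 4 7 2 / 7 2 3 4 6 5 1).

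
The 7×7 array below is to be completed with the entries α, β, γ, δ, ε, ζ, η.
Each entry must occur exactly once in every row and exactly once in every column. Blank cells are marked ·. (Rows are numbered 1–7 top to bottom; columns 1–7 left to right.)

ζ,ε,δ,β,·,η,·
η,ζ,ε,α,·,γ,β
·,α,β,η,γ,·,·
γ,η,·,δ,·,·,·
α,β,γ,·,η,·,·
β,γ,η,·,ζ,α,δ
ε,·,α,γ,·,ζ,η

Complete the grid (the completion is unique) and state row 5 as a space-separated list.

Row 1, column 5: row 1 has {β, δ, ε, ζ, η} and column 5 has {γ, ζ, η}, leaving only α.
Row 1, column 7: row 1 has {α, β, δ, ε, ζ, η} and column 7 has {β, δ, η}, leaving only γ.
Row 2, column 5: row 2 has {α, β, γ, ε, ζ, η} and column 5 has {α, γ, ζ, η}, leaving only δ.
Row 3, column 1: row 3 has {α, β, γ, η} and column 1 has {α, β, γ, ε, ζ, η}, leaving only δ.
Row 3, column 6: row 3 has {α, β, γ, δ, η} and column 6 has {α, γ, ζ, η}, leaving only ε.
Row 5, column 6: row 5 has {α, β, γ, η} and column 6 has {α, γ, ε, ζ, η}, leaving only δ.
Row 3, column 7: row 3 has {α, β, γ, δ, ε, η} and column 7 has {β, γ, δ, η}, leaving only ζ.
Row 5, column 7: row 5 has {α, β, γ, δ, η} and column 7 has {β, γ, δ, ζ, η}, leaving only ε.
Row 5, column 4: row 5 has {α, β, γ, δ, ε, η} and column 4 has {α, β, γ, δ, η}, leaving only ζ.
So row 5 reads: α β γ ζ η δ ε.

α β γ ζ η δ ε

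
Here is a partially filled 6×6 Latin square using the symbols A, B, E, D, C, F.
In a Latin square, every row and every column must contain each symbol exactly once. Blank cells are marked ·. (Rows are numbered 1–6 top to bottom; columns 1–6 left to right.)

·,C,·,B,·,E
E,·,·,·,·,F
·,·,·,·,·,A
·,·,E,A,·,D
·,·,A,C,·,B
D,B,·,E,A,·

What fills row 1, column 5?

Row 2, column 4: row 2 has {E, F} and column 4 has {A, B, E, C}, leaving only D.
Row 2, column 2: row 2 has {E, D, F} and column 2 has {B, C}, leaving only A.
Row 3, column 4: row 3 has {A} and column 4 has {A, B, E, D, C}, leaving only F.
Row 4, column 2: row 4 has {A, E, D} and column 2 has {A, B, C}, leaving only F.
Row 5, column 1: row 5 has {A, B, C} and column 1 has {E, D}, leaving only F.
Row 1, column 1: row 1 has {B, E, C} and column 1 has {E, D, F}, leaving only A.
Row 6, column 6: row 6 has {A, B, E, D} and column 6 has {A, B, E, D, F}, leaving only C.
Row 6, column 3: row 6 has {A, B, E, D, C} and column 3 has {A, E}, leaving only F.
Row 1, column 3: row 1 has {A, B, E, C} and column 3 has {A, E, F}, leaving only D.
Row 1 already has {A, B, E, D, C} and column 5 already has {A}, so row 1, column 5 must be F.

F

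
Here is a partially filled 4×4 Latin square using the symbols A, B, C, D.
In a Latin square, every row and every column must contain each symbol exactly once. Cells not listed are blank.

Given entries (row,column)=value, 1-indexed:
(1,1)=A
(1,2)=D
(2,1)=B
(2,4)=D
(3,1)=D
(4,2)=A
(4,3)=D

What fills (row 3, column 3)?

Row 2, column 2: row 2 has {B, D} and column 2 has {A, D}, leaving only C.
Row 2, column 3: row 2 has {B, C, D} and column 3 has {D}, leaving only A.
Row 3, column 2: row 3 has {D} and column 2 has {A, C, D}, leaving only B.
Row 3 already has {B, D} and column 3 already has {A, D}, so row 3, column 3 must be C.

C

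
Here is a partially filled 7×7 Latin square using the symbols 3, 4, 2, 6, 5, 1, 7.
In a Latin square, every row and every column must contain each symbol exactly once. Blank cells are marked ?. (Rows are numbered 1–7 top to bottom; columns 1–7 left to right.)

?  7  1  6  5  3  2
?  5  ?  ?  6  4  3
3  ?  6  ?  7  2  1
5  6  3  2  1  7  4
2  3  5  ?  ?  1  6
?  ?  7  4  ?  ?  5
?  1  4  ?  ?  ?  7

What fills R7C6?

Row 1, column 1: row 1 has {3, 2, 6, 5, 1, 7} and column 1 has {3, 2, 5}, leaving only 4.
Row 2, column 3: row 2 has {3, 4, 6, 5} and column 3 has {3, 4, 6, 5, 1, 7}, leaving only 2.
Row 3, column 2: row 3 has {3, 2, 6, 1, 7} and column 2 has {3, 6, 5, 1, 7}, leaving only 4.
Row 3, column 4: row 3 has {3, 4, 2, 6, 1, 7} and column 4 has {4, 2, 6}, leaving only 5.
Row 5, column 4: row 5 has {3, 2, 6, 5, 1} and column 4 has {4, 2, 6, 5}, leaving only 7.
Row 2, column 4: row 2 has {3, 4, 2, 6, 5} and column 4 has {4, 2, 6, 5, 7}, leaving only 1.
Row 2, column 1: row 2 has {3, 4, 2, 6, 5, 1} and column 1 has {3, 4, 2, 5}, leaving only 7.
Row 5, column 5: row 5 has {3, 2, 6, 5, 1, 7} and column 5 has {6, 5, 1, 7}, leaving only 4.
Row 6, column 2: row 6 has {4, 5, 7} and column 2 has {3, 4, 6, 5, 1, 7}, leaving only 2.
Row 6, column 5: row 6 has {4, 2, 5, 7} and column 5 has {4, 6, 5, 1, 7}, leaving only 3.
Row 6, column 6: row 6 has {3, 4, 2, 5, 7} and column 6 has {3, 4, 2, 1, 7}, leaving only 6.
Row 7 already has {4, 1, 7} and column 6 already has {3, 4, 2, 6, 1, 7}, so row 7, column 6 must be 5.

5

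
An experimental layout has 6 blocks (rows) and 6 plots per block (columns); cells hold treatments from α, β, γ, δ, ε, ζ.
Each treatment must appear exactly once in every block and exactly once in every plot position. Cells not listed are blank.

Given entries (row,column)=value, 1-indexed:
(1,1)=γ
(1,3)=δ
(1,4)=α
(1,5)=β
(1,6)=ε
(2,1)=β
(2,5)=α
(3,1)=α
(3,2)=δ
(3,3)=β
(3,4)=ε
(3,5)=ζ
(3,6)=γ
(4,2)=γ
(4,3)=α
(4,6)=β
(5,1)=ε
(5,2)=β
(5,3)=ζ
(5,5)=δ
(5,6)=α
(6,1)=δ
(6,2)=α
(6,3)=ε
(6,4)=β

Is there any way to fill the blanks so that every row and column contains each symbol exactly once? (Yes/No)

Yes

No block or plot among the givens repeats a symbol, and propagating forced cells runs into no contradiction.
One valid completion exists (for instance, γ ζ δ α β ε / β ε γ ζ α δ / α δ β ε ζ γ / ζ γ α δ ε β / ε β ζ γ δ α / δ α ε β γ ζ).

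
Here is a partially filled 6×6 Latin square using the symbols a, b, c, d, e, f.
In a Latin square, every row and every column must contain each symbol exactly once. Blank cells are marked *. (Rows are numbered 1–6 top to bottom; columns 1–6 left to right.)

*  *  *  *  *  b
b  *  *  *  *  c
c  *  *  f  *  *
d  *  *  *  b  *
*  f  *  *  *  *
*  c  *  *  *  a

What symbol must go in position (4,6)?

Row 4, column 6 is narrowed to {e, f}.
If it were e, then row 5, column 6 would be left with no valid symbol.
So row 4, column 6 must be f.

f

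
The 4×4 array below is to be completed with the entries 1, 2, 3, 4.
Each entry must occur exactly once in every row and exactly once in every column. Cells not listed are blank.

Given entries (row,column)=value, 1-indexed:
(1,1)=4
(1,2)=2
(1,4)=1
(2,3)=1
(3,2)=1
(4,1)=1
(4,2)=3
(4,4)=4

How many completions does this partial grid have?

2

Row 1, column 3: eliminating its row and column leaves {3}.
Row 2, column 1: eliminating its row and column leaves {2, 3}.
Row 2, column 2: eliminating its row and column leaves {4}.
Row 2, column 4: eliminating its row and column leaves {2, 3}.
Row 3, column 1: eliminating its row and column leaves {2, 3}.
Row 3, column 3: eliminating its row and column leaves {2, 3, 4}.
Row 3, column 4: eliminating its row and column leaves {2, 3}.
Row 4, column 3: eliminating its row and column leaves {2}.
Enumerating the assignments across these blanks that avoid any row or column repeat gives 2 completions.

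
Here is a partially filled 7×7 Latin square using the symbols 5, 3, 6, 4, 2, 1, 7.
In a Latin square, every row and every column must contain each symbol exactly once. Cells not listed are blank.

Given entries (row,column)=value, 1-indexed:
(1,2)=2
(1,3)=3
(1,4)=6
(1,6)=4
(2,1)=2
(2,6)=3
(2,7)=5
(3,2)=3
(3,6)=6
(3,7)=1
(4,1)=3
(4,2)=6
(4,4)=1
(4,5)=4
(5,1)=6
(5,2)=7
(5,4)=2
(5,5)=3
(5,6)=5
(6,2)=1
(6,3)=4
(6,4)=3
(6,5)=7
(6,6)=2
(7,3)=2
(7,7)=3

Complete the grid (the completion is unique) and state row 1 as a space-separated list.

1 2 3 6 5 4 7

Row 1, column 7: row 1 has {3, 6, 4, 2} and column 7 has {5, 3, 1}, leaving only 7.
Row 2, column 2: row 2 has {5, 3, 2} and column 2 has {3, 6, 2, 1, 7}, leaving only 4.
Row 2, column 4: row 2 has {5, 3, 4, 2} and column 4 has {3, 6, 2, 1}, leaving only 7.
Row 4, column 6: row 4 has {3, 6, 4, 1} and column 6 has {5, 3, 6, 4, 2}, leaving only 7.
Row 4, column 3: row 4 has {3, 6, 4, 1, 7} and column 3 has {3, 4, 2}, leaving only 5.
Row 3, column 3: row 3 has {3, 6, 1} and column 3 has {5, 3, 4, 2}, leaving only 7.
Row 4, column 7: row 4 has {5, 3, 6, 4, 1, 7} and column 7 has {5, 3, 1, 7}, leaving only 2.
Row 5, column 3: row 5 has {5, 3, 6, 2, 7} and column 3 has {5, 3, 4, 2, 7}, leaving only 1.
Row 2, column 3: row 2 has {5, 3, 4, 2, 7} and column 3 has {5, 3, 4, 2, 1, 7}, leaving only 6.
Row 2, column 5: row 2 has {5, 3, 6, 4, 2, 7} and column 5 has {3, 4, 7}, leaving only 1.
Row 1, column 5: row 1 has {3, 6, 4, 2, 7} and column 5 has {3, 4, 1, 7}, leaving only 5.
Row 1, column 1: row 1 has {5, 3, 6, 4, 2, 7} and column 1 has {3, 6, 2}, leaving only 1.
So row 1 reads: 1 2 3 6 5 4 7.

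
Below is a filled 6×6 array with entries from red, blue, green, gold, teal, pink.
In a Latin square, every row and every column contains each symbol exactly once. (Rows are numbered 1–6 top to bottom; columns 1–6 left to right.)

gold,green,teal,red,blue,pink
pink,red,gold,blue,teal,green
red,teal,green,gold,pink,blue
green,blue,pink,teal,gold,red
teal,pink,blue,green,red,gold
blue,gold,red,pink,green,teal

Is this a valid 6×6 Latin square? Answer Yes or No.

Yes

Each row is a permutation of the 6 symbols, and so is each column.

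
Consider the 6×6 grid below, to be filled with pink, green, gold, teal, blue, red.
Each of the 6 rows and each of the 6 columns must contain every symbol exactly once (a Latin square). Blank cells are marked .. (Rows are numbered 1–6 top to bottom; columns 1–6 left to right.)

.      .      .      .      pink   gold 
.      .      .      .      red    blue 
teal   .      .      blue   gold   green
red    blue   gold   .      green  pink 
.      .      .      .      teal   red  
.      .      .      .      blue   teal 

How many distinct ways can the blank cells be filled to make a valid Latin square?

Row 1, column 1: eliminating its row and column leaves {green, blue}.
Row 1, column 2: eliminating its row and column leaves {green, teal, red}.
Row 1, column 3: eliminating its row and column leaves {green, teal, blue, red}.
Row 1, column 4: eliminating its row and column leaves {green, teal, red}.
Row 2, column 1: eliminating its row and column leaves {pink, green, gold}.
Row 2, column 2: eliminating its row and column leaves {pink, green, gold, teal}.
Row 2, column 3: eliminating its row and column leaves {pink, green, teal}.
Row 2, column 4: eliminating its row and column leaves {pink, green, gold, teal}.
Row 3, column 2: eliminating its row and column leaves {pink, red}.
Row 3, column 3: eliminating its row and column leaves {pink, red}.
Row 4, column 4: eliminating its row and column leaves {teal}.
Row 5, column 1: eliminating its row and column leaves {pink, green, gold, blue}.
Row 5, column 2: eliminating its row and column leaves {pink, green, gold}.
Row 5, column 3: eliminating its row and column leaves {pink, green, blue}.
Row 5, column 4: eliminating its row and column leaves {pink, green, gold}.
Row 6, column 1: eliminating its row and column leaves {pink, green, gold}.
Row 6, column 2: eliminating its row and column leaves {pink, green, gold, red}.
Row 6, column 3: eliminating its row and column leaves {pink, green, red}.
Row 6, column 4: eliminating its row and column leaves {pink, green, gold, red}.
Enumerating the assignments across these blanks that avoid any row or column repeat gives 40 completions.

40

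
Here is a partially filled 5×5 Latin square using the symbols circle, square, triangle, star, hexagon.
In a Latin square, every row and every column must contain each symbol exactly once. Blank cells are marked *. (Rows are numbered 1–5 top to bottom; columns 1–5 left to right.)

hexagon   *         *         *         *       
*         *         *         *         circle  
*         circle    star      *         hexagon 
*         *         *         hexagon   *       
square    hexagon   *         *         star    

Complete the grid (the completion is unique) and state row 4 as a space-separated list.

circle star square hexagon triangle

Row 3, column 1: row 3 has {circle, star, hexagon} and column 1 has {square, hexagon}, leaving only triangle.
Row 2, column 1: row 2 has {circle} and column 1 has {square, triangle, hexagon}, leaving only star.
Row 4, column 1: row 4 has {hexagon} and column 1 has {square, triangle, star, hexagon}, leaving only circle.
Row 3, column 4: row 3 has {circle, triangle, star, hexagon} and column 4 has {hexagon}, leaving only square.
Row 2, column 4: row 2 has {circle, star} and column 4 has {square, hexagon}, leaving only triangle.
Row 2, column 2: row 2 has {circle, triangle, star} and column 2 has {circle, hexagon}, leaving only square.
Row 2, column 3: row 2 has {circle, square, triangle, star} and column 3 has {star}, leaving only hexagon.
Row 5, column 4: row 5 has {square, star, hexagon} and column 4 has {square, triangle, hexagon}, leaving only circle.
Row 1, column 4: row 1 has {hexagon} and column 4 has {circle, square, triangle, hexagon}, leaving only star.
Row 1, column 2: row 1 has {star, hexagon} and column 2 has {circle, square, hexagon}, leaving only triangle.
Row 4, column 2: row 4 has {circle, hexagon} and column 2 has {circle, square, triangle, hexagon}, leaving only star.
Row 1, column 5: row 1 has {triangle, star, hexagon} and column 5 has {circle, star, hexagon}, leaving only square.
Row 4, column 5: row 4 has {circle, star, hexagon} and column 5 has {circle, square, star, hexagon}, leaving only triangle.
Row 4, column 3: row 4 has {circle, triangle, star, hexagon} and column 3 has {star, hexagon}, leaving only square.
So row 4 reads: circle star square hexagon triangle.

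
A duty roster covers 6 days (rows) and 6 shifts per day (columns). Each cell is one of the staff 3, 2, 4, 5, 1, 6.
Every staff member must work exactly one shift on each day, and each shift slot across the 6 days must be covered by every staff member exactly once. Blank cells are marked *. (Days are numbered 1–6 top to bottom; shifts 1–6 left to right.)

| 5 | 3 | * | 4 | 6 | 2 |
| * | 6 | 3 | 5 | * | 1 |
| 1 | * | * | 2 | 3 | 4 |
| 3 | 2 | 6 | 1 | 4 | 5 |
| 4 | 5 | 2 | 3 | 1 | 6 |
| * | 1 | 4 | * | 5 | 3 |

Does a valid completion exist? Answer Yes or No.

Day 3, shift 2: day 3 together with shift 2 already contain {3, 2, 4, 5, 1, 6} — every symbol — so nothing can go there. The grid has no valid completion.

No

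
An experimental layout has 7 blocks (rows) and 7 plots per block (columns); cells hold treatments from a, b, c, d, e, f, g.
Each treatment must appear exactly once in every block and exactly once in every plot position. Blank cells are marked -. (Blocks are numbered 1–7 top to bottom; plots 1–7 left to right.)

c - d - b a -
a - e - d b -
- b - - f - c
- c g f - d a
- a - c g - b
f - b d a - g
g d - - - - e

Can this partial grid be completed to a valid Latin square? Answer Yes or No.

Block 1, plot 7: block 1 has {a, b, c, d} and plot 7 has {a, b, c, e, g}, so it must be f.
Now block 2, plot 7: block 2 together with plot 7 already contain {a, b, c, d, e, f, g} — every symbol — so nothing can go there. The grid has no valid completion.

No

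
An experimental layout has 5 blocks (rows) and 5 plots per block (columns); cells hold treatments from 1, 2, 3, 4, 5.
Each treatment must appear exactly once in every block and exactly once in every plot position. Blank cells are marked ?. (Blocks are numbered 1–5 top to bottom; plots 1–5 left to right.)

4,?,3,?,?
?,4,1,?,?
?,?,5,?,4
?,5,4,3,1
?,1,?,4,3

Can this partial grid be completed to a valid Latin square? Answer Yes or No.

No block or plot among the givens repeats a symbol, and propagating forced cells runs into no contradiction.
One valid completion exists (for instance, 4 2 3 1 5 / 3 4 1 5 2 / 1 3 5 2 4 / 2 5 4 3 1 / 5 1 2 4 3).

Yes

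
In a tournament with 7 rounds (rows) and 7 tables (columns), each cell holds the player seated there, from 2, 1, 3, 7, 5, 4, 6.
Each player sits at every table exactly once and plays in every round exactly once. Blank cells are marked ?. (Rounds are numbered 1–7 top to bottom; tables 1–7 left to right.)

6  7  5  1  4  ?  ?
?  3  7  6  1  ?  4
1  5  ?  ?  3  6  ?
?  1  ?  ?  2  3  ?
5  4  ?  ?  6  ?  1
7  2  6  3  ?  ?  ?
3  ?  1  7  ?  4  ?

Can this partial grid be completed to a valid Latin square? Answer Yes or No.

No

Round 1, table 6: round 1 has {1, 7, 5, 4, 6} and table 6 has {3, 4, 6}, so it must be 2.
Round 1, table 7: round 1 has {2, 1, 7, 5, 4, 6} and table 7 has {1, 4}, so it must be 3.
Round 2, table 1: round 2 has {1, 3, 7, 4, 6} and table 1 has {1, 3, 7, 5, 6}, so it must be 2.
Round 2, table 6: round 2 has {2, 1, 3, 7, 4, 6} and table 6 has {2, 3, 4, 6}, so it must be 5.
Round 4, table 1: round 4 has {2, 1, 3} and table 1 has {2, 1, 3, 7, 5, 6}, so it must be 4.
Now round 4, table 3: round 4 together with table 3 already contain {2, 1, 3, 7, 5, 4, 6} — every symbol — so nothing can go there. The grid has no valid completion.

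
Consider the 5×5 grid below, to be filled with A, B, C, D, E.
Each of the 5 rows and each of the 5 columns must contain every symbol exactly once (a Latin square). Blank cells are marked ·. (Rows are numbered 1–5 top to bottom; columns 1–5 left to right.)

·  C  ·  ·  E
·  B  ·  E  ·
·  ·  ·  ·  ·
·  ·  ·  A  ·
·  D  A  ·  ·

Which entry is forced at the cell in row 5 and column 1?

Row 4, column 2: row 4 has {A} and column 2 has {B, C, D}, leaving only E.
Row 3, column 2: row 3 has {} and column 2 has {B, C, D, E}, leaving only A.
Row 5, column 1 is narrowed to {B, C, E}.
If it were B, then row 5, column 5 would be left with no valid symbol.
If it were C, then row 5, column 5 would be left with no valid symbol.
So row 5, column 1 must be E.

E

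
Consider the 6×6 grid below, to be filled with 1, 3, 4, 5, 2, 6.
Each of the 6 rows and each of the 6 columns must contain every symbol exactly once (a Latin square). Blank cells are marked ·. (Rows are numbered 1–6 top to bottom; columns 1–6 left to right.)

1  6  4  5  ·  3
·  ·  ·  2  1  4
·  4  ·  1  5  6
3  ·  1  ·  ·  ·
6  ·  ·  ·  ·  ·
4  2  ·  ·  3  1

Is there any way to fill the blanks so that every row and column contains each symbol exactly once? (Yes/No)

No row or column among the givens repeats a symbol, and propagating forced cells runs into no contradiction.
One valid completion exists (for instance, 1 6 4 5 2 3 / 5 3 6 2 1 4 / 2 4 3 1 5 6 / 3 5 1 4 6 2 / 6 1 2 3 4 5 / 4 2 5 6 3 1).

Yes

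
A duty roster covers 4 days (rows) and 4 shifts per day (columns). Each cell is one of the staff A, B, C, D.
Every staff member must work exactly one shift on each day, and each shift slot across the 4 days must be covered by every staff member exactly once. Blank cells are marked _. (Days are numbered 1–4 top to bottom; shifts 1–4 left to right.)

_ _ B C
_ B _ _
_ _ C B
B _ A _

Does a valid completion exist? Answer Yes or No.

No day or shift among the givens repeats a symbol, and propagating forced cells runs into no contradiction.
One valid completion exists (for instance, D A B C / C B D A / A D C B / B C A D).

Yes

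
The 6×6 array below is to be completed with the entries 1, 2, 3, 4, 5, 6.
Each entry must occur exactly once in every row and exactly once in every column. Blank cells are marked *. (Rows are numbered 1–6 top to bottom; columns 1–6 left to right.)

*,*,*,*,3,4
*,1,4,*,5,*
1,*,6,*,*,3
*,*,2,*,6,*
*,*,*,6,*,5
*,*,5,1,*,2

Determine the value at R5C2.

2

Row 1, column 3: row 1 has {3, 4} and column 3 has {2, 4, 5, 6}, leaving only 1.
Row 2, column 6: row 2 has {1, 4, 5} and column 6 has {2, 3, 4, 5}, leaving only 6.
Row 4, column 6: row 4 has {2, 6} and column 6 has {2, 3, 4, 5, 6}, leaving only 1.
Row 5, column 3: row 5 has {5, 6} and column 3 has {1, 2, 4, 5, 6}, leaving only 3.
Row 6, column 5: row 6 has {1, 2, 5} and column 5 has {3, 5, 6}, leaving only 4.
Row 3, column 5: row 3 has {1, 3, 6} and column 5 has {3, 4, 5, 6}, leaving only 2.
Row 5, column 5: row 5 has {3, 5, 6} and column 5 has {2, 3, 4, 5, 6}, leaving only 1.
Row 5, column 2 is narrowed to {2, 4}.
If it were 4, then row 6, column 2 would be left with no valid symbol.
So row 5, column 2 must be 2.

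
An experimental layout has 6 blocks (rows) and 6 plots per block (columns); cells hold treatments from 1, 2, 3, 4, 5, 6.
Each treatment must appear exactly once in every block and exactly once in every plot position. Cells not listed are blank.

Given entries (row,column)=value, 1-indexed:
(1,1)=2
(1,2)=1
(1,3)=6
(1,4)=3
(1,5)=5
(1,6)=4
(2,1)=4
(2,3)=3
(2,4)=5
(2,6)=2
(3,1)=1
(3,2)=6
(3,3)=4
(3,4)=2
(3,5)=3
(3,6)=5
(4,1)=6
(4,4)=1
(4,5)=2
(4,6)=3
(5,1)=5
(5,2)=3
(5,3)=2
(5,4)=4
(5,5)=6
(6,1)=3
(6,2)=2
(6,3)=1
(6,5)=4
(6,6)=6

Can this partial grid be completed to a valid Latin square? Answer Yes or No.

No

Block 2, plot 2: block 2 together with plot 2 already contain {1, 2, 3, 4, 5, 6} — every symbol — so nothing can go there. The grid has no valid completion.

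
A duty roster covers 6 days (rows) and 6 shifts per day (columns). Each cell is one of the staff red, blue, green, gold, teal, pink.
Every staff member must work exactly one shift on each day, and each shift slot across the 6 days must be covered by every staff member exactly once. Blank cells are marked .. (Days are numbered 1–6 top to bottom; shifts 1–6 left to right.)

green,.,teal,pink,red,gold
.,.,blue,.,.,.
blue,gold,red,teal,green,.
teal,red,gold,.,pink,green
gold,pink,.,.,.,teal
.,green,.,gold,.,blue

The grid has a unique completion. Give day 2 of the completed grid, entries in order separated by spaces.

pink teal blue green gold red

Day 2, shift 2: day 2 has {blue} and shift 2 has {red, green, gold, pink}, leaving only teal.
Day 2, shift 5: day 2 has {blue, teal} and shift 5 has {red, green, pink}, leaving only gold.
Day 1, shift 2: day 1 has {red, green, gold, teal, pink} and shift 2 has {red, green, gold, teal, pink}, leaving only blue.
Day 3, shift 6: day 3 has {red, blue, green, gold, teal} and shift 6 has {blue, green, gold, teal}, leaving only pink.
Day 2, shift 6: day 2 has {blue, gold, teal} and shift 6 has {blue, green, gold, teal, pink}, leaving only red.
Day 2, shift 1: day 2 has {red, blue, gold, teal} and shift 1 has {blue, green, gold, teal}, leaving only pink.
Day 2, shift 4: day 2 has {red, blue, gold, teal, pink} and shift 4 has {gold, teal, pink}, leaving only green.
So day 2 reads: pink teal blue green gold red.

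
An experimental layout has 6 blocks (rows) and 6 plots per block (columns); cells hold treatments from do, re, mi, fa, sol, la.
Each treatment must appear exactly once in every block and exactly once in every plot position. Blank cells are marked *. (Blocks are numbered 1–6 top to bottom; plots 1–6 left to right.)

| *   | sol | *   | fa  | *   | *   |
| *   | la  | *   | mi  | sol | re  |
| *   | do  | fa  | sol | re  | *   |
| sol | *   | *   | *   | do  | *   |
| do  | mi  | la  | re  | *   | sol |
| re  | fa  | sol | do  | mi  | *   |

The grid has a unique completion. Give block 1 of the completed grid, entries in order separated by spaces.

mi sol re fa la do

Block 1, plot 5: block 1 has {fa, sol} and plot 5 has {do, re, mi, sol}, leaving only la.
Block 1, plot 1: block 1 has {fa, sol, la} and plot 1 has {do, re, sol}, leaving only mi.
Block 1, plot 6: block 1 has {mi, fa, sol, la} and plot 6 has {re, sol}, leaving only do.
Block 1, plot 3: block 1 has {do, mi, fa, sol, la} and plot 3 has {fa, sol, la}, leaving only re.
So block 1 reads: mi sol re fa la do.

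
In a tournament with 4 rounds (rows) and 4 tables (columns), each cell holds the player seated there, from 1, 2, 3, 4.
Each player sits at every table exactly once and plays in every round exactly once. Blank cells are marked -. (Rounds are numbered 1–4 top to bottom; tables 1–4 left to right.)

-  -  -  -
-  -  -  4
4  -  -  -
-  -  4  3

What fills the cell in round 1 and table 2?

4

Round 1, table 2 is narrowed to {1, 2, 3, 4}.
If it were 1, then round 1, table 3 would be left with no valid symbol.
If it were 2, then round 1, table 3 would be left with no valid symbol.
If it were 3, propagating the remaining blanks reaches a contradiction.
So round 1, table 2 must be 4.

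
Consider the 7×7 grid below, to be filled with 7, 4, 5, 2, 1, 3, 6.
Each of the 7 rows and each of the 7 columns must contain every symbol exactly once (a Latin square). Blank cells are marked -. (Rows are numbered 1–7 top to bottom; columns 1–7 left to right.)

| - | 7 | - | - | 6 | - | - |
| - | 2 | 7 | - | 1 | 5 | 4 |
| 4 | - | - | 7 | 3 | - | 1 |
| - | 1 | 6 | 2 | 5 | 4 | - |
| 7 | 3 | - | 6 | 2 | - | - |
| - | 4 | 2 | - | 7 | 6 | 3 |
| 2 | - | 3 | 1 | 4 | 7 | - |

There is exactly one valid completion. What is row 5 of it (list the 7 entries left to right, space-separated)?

7 3 4 6 2 1 5

Row 5, column 6: row 5 has {7, 2, 3, 6} and column 6 has {7, 4, 5, 6}, leaving only 1.
Row 5, column 7: row 5 has {7, 2, 1, 3, 6} and column 7 has {4, 1, 3}, leaving only 5.
Row 5, column 3: row 5 has {7, 5, 2, 1, 3, 6} and column 3 has {7, 2, 3, 6}, leaving only 4.
So row 5 reads: 7 3 4 6 2 1 5.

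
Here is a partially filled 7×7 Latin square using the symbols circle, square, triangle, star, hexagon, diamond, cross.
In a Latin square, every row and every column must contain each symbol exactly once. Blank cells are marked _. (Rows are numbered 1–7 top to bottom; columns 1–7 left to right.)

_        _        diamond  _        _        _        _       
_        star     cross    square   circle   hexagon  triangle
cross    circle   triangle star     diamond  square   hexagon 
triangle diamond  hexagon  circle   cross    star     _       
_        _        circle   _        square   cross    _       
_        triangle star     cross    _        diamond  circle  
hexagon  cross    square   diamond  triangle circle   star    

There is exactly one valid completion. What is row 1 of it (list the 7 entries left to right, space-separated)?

circle square diamond hexagon star triangle cross

Row 1, column 6: row 1 has {diamond} and column 6 has {circle, square, star, hexagon, diamond, cross}, leaving only triangle.
Row 1, column 4: row 1 has {triangle, diamond} and column 4 has {circle, square, star, diamond, cross}, leaving only hexagon.
Row 1, column 2: row 1 has {triangle, hexagon, diamond} and column 2 has {circle, triangle, star, diamond, cross}, leaving only square.
Row 1, column 5: row 1 has {square, triangle, hexagon, diamond} and column 5 has {circle, square, triangle, diamond, cross}, leaving only star.
Row 1, column 1: row 1 has {square, triangle, star, hexagon, diamond} and column 1 has {triangle, hexagon, cross}, leaving only circle.
Row 1, column 7: row 1 has {circle, square, triangle, star, hexagon, diamond} and column 7 has {circle, triangle, star, hexagon}, leaving only cross.
So row 1 reads: circle square diamond hexagon star triangle cross.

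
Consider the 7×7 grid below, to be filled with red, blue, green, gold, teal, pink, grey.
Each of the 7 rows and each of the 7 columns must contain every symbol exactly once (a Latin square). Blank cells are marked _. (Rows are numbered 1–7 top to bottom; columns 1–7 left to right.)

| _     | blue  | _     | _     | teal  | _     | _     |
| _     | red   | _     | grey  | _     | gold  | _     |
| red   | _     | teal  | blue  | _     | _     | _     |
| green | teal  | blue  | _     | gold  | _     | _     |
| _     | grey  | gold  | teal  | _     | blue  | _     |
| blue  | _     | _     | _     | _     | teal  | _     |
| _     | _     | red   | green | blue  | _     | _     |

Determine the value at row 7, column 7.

Row 5, column 1: row 5 has {blue, gold, teal, grey} and column 1 has {red, blue, green}, leaving only pink.
Row 2, column 1: row 2 has {red, gold, grey} and column 1 has {red, blue, green, pink}, leaving only teal.
Row 7, column 7 is narrowed to {gold, teal, pink, grey}.
If it were gold, then row 7, column 6 would be left with no valid symbol.
If it were pink, then row 7, column 6 would be left with no valid symbol.
If it were grey, then row 7, column 6 would be left with no valid symbol.
So row 7, column 7 must be teal.

teal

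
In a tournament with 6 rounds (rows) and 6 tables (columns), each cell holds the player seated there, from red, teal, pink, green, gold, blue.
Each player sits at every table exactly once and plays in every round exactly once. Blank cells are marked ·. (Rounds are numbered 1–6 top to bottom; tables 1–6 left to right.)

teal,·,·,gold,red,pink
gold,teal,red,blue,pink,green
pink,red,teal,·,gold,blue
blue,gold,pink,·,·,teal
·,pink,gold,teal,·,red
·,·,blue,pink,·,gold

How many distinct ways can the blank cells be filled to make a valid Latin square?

1

Round 1, table 2: eliminating its round and table leaves {green, blue}.
Round 1, table 3: eliminating its round and table leaves {green}.
Round 3, table 4: eliminating its round and table leaves {green}.
Round 4, table 4: eliminating its round and table leaves {red, green}.
Round 4, table 5: eliminating its round and table leaves {green}.
Round 5, table 1: eliminating its round and table leaves {green}.
Round 5, table 5: eliminating its round and table leaves {green, blue}.
Round 6, table 1: eliminating its round and table leaves {red, green}.
Round 6, table 2: eliminating its round and table leaves {green}.
Round 6, table 5: eliminating its round and table leaves {teal, green}.
Only one assignment across all blanks avoids any round or table repeat, giving 1 completion.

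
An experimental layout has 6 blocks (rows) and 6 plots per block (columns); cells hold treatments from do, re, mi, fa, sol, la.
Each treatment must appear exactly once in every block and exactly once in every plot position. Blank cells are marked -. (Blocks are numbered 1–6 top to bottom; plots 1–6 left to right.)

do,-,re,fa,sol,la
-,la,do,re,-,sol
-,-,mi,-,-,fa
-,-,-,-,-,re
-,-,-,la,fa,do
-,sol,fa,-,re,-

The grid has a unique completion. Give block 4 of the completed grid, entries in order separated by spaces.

Block 1, plot 2: block 1 has {do, re, fa, sol, la} and plot 2 has {sol, la}, leaving only mi.
Block 2, plot 5: block 2 has {do, re, sol, la} and plot 5 has {re, fa, sol}, leaving only mi.
Block 2, plot 1: block 2 has {do, re, mi, sol, la} and plot 1 has {do}, leaving only fa.
Block 5, plot 2: block 5 has {do, fa, la} and plot 2 has {mi, sol, la}, leaving only re.
Block 3, plot 2: block 3 has {mi, fa} and plot 2 has {re, mi, sol, la}, leaving only do.
Block 4, plot 2: block 4 has {re} and plot 2 has {do, re, mi, sol, la}, leaving only fa.
Block 3, plot 4: block 3 has {do, mi, fa} and plot 4 has {re, fa, la}, leaving only sol.
Block 3, plot 5: block 3 has {do, mi, fa, sol} and plot 5 has {re, mi, fa, sol}, leaving only la.
Block 4, plot 5: block 4 has {re, fa} and plot 5 has {re, mi, fa, sol, la}, leaving only do.
Block 4, plot 4: block 4 has {do, re, fa} and plot 4 has {re, fa, sol, la}, leaving only mi.
Block 3, plot 1: block 3 has {do, mi, fa, sol, la} and plot 1 has {do, fa}, leaving only re.
Block 5, plot 3: block 5 has {do, re, fa, la} and plot 3 has {do, re, mi, fa}, leaving only sol.
Block 4, plot 3: block 4 has {do, re, mi, fa} and plot 3 has {do, re, mi, fa, sol}, leaving only la.
Block 4, plot 1: block 4 has {do, re, mi, fa, la} and plot 1 has {do, re, fa}, leaving only sol.
So block 4 reads: sol fa la mi do re.

sol fa la mi do re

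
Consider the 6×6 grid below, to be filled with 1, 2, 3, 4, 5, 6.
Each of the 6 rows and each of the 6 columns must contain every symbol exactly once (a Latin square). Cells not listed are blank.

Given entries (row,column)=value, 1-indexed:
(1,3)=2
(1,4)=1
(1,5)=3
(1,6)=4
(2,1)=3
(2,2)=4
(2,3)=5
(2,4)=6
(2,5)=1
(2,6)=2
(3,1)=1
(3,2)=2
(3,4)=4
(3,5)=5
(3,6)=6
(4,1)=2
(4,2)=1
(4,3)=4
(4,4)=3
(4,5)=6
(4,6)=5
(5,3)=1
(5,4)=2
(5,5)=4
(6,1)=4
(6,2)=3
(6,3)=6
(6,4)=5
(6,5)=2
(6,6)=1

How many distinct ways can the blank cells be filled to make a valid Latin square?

2

Row 1, column 1: eliminating its row and column leaves {5, 6}.
Row 1, column 2: eliminating its row and column leaves {5, 6}.
Row 3, column 3: eliminating its row and column leaves {3}.
Row 5, column 1: eliminating its row and column leaves {5, 6}.
Row 5, column 2: eliminating its row and column leaves {5, 6}.
Row 5, column 6: eliminating its row and column leaves {3}.
Enumerating the assignments across these blanks that avoid any row or column repeat gives 2 completions.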